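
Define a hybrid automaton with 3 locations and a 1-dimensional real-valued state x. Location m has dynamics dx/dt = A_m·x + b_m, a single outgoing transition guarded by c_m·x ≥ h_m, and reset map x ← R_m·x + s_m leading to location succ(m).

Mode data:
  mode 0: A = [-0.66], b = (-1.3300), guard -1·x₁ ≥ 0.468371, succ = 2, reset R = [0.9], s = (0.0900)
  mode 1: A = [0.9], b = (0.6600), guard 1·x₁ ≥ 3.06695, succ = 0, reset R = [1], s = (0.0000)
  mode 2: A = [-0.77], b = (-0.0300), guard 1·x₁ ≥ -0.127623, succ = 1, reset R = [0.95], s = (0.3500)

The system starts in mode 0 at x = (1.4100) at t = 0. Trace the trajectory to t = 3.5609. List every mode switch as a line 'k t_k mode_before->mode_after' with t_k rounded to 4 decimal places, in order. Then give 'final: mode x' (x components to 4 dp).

1 1.2045 0->2
2 2.7550 2->1
final: 1 1.2537

Mode 0: guard c·x = 0.4684 hit at Δt = 1.2045 (t = 1.2045), x⁻ = (-0.4684) → reset → x⁺ = (-0.3315), jump to mode 2
Mode 2: guard c·x = -0.1276 hit at Δt = 1.5505 (t = 2.7550), x⁻ = (-0.1276) → reset → x⁺ = (0.2288), jump to mode 1
Mode 1: flow for 0.8059 to horizon, guard not reached → x = (1.2537)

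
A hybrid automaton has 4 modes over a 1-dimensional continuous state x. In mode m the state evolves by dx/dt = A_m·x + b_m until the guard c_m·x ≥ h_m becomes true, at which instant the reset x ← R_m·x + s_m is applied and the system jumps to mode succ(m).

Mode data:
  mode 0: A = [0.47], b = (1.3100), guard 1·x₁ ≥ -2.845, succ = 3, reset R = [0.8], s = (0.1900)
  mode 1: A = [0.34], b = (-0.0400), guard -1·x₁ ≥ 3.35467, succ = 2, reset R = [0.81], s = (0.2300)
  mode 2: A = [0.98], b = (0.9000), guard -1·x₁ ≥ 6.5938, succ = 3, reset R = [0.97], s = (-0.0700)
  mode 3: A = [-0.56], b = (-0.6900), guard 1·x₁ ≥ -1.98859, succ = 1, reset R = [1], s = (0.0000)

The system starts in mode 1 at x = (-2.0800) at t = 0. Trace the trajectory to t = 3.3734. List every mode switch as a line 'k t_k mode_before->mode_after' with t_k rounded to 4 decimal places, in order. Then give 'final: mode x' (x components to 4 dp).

Mode 1: guard c·x = 3.3547 hit at Δt = 1.3454 (t = 1.3454), x⁻ = (-3.3547) → reset → x⁺ = (-2.4873), jump to mode 2
Mode 2: guard c·x = 6.5938 hit at Δt = 1.3120 (t = 2.6574), x⁻ = (-6.5938) → reset → x⁺ = (-6.4660), jump to mode 3
Mode 3: flow for 0.7160 to horizon, guard not reached → x = (-4.7371)

1 1.3454 1->2
2 2.6574 2->3
final: 3 -4.7371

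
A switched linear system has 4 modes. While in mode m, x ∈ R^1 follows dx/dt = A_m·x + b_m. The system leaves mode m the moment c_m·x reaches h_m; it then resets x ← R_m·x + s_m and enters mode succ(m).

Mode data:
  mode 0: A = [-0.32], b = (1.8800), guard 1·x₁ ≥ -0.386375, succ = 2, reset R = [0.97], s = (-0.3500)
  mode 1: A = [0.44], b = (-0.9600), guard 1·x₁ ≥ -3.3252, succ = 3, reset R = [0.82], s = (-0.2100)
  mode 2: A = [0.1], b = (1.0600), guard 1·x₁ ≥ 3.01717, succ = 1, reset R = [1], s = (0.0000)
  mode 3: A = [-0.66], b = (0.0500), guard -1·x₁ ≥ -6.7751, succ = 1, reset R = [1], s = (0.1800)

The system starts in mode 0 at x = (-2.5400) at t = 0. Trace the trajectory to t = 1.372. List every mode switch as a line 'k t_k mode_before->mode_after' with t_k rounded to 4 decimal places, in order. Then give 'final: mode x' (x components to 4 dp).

Mode 0: guard c·x = -0.3864 hit at Δt = 0.9238 (t = 0.9238), x⁻ = (-0.3864) → reset → x⁺ = (-0.7248), jump to mode 2
Mode 2: flow for 0.4482 to horizon, guard not reached → x = (-0.2721)

1 0.9238 0->2
final: 2 -0.2721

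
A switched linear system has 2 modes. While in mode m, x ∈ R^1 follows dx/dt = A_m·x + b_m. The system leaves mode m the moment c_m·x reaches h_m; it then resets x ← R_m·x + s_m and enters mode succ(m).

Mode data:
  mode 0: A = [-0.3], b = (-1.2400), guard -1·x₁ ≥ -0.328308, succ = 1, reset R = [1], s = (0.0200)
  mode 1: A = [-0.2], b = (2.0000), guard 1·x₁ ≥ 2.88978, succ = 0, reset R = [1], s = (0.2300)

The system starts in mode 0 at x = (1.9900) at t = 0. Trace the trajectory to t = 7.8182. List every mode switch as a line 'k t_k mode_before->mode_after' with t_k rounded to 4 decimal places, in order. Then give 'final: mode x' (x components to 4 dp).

1 1.0553 0->1
2 2.5833 1->0
3 4.2030 0->1
4 5.7310 1->0
5 7.3507 0->1
final: 1 1.2098

Mode 0: guard c·x = -0.3283 hit at Δt = 1.0553 (t = 1.0553), x⁻ = (0.3283) → reset → x⁺ = (0.3483), jump to mode 1
Mode 1: guard c·x = 2.8898 hit at Δt = 1.5280 (t = 2.5833), x⁻ = (2.8898) → reset → x⁺ = (3.1198), jump to mode 0
Mode 0: guard c·x = -0.3283 hit at Δt = 1.6197 (t = 4.2030), x⁻ = (0.3283) → reset → x⁺ = (0.3483), jump to mode 1
Mode 1: guard c·x = 2.8898 hit at Δt = 1.5280 (t = 5.7310), x⁻ = (2.8898) → reset → x⁺ = (3.1198), jump to mode 0
Mode 0: guard c·x = -0.3283 hit at Δt = 1.6197 (t = 7.3507), x⁻ = (0.3283) → reset → x⁺ = (0.3483), jump to mode 1
Mode 1: flow for 0.4675 to horizon, guard not reached → x = (1.2098)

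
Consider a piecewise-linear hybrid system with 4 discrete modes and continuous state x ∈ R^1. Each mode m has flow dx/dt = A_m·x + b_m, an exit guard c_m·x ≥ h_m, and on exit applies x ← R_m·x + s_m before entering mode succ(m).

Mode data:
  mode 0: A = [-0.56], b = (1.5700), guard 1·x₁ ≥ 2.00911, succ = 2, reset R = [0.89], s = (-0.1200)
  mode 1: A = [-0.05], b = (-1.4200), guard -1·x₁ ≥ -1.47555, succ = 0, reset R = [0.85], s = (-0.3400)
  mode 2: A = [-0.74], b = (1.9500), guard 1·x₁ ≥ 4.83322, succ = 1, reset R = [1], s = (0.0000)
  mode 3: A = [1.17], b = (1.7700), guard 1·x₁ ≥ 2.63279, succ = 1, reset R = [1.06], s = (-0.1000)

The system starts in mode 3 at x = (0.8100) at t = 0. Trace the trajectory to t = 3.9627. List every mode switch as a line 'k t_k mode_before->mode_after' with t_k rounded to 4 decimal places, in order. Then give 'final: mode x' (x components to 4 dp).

1 0.4951 3->1
2 1.2925 1->0
3 2.8395 0->2
final: 2 2.2140

Mode 3: guard c·x = 2.6328 hit at Δt = 0.4951 (t = 0.4951), x⁻ = (2.6328) → reset → x⁺ = (2.6908), jump to mode 1
Mode 1: guard c·x = -1.4755 hit at Δt = 0.7974 (t = 1.2925), x⁻ = (1.4755) → reset → x⁺ = (0.9142), jump to mode 0
Mode 0: guard c·x = 2.0091 hit at Δt = 1.5470 (t = 2.8395), x⁻ = (2.0091) → reset → x⁺ = (1.6681), jump to mode 2
Mode 2: flow for 1.1232 to horizon, guard not reached → x = (2.2140)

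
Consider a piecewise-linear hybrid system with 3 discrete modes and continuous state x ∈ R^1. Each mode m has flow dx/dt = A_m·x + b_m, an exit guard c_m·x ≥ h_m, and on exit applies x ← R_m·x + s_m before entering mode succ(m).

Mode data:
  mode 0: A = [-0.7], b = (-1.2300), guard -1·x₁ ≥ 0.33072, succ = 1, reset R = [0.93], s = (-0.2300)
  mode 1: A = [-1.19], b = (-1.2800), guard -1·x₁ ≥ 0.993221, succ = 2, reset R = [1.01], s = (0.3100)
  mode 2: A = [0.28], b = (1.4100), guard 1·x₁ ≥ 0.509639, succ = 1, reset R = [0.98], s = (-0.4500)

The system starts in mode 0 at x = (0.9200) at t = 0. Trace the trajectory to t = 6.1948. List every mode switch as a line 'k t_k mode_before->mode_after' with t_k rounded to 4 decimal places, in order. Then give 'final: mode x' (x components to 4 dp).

Mode 0: guard c·x = 0.3307 hit at Δt = 0.8994 (t = 0.8994), x⁻ = (-0.3307) → reset → x⁺ = (-0.5376), jump to mode 1
Mode 1: guard c·x = 0.9932 hit at Δt = 1.5767 (t = 2.4761), x⁻ = (-0.9932) → reset → x⁺ = (-0.6932), jump to mode 2
Mode 2: guard c·x = 0.5096 hit at Δt = 0.8732 (t = 3.3493), x⁻ = (0.5096) → reset → x⁺ = (0.0494), jump to mode 1
Mode 1: guard c·x = 0.9932 hit at Δt = 2.1966 (t = 5.5459), x⁻ = (-0.9932) → reset → x⁺ = (-0.6932), jump to mode 2
Mode 2: flow for 0.6489 to horizon, guard not reached → x = (0.1721)

1 0.8994 0->1
2 2.4761 1->2
3 3.3493 2->1
4 5.5459 1->2
final: 2 0.1721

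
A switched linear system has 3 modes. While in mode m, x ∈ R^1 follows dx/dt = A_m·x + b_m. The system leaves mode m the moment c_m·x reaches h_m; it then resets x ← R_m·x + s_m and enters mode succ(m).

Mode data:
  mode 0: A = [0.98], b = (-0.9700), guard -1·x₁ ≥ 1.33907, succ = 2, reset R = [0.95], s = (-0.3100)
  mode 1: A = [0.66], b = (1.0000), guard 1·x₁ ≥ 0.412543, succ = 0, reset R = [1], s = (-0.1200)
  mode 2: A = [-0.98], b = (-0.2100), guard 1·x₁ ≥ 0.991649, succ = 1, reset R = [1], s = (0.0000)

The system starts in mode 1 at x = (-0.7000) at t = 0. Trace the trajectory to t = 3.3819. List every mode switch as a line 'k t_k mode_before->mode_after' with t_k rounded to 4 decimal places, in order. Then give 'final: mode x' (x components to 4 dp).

1 1.3041 1->0
2 2.5347 0->2
final: 2 -0.8106

Mode 1: guard c·x = 0.4125 hit at Δt = 1.3041 (t = 1.3041), x⁻ = (0.4125) → reset → x⁺ = (0.2925), jump to mode 0
Mode 0: guard c·x = 1.3391 hit at Δt = 1.2306 (t = 2.5347), x⁻ = (-1.3391) → reset → x⁺ = (-1.5821), jump to mode 2
Mode 2: flow for 0.8472 to horizon, guard not reached → x = (-0.8106)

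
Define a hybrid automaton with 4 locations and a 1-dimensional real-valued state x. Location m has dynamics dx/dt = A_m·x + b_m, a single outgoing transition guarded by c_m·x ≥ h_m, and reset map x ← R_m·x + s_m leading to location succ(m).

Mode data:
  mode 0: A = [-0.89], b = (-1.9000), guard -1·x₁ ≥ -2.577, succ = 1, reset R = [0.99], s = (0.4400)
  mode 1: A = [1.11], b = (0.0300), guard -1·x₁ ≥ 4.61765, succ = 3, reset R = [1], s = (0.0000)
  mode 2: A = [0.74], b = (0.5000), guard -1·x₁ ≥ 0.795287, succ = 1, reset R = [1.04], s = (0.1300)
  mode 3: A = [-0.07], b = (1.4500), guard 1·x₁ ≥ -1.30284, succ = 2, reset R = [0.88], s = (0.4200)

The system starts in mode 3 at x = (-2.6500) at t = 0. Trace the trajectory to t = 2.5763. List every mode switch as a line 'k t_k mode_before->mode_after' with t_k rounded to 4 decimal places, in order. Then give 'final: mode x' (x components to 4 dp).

Mode 3: guard c·x = -1.3028 hit at Δt = 0.8484 (t = 0.8484), x⁻ = (-1.3028) → reset → x⁺ = (-0.7265), jump to mode 2
Mode 2: guard c·x = 0.7953 hit at Δt = 1.1566 (t = 2.0050), x⁻ = (-0.7953) → reset → x⁺ = (-0.6971), jump to mode 1
Mode 1: flow for 0.5713 to horizon, guard not reached → x = (-1.2904)

1 0.8484 3->2
2 2.0050 2->1
final: 1 -1.2904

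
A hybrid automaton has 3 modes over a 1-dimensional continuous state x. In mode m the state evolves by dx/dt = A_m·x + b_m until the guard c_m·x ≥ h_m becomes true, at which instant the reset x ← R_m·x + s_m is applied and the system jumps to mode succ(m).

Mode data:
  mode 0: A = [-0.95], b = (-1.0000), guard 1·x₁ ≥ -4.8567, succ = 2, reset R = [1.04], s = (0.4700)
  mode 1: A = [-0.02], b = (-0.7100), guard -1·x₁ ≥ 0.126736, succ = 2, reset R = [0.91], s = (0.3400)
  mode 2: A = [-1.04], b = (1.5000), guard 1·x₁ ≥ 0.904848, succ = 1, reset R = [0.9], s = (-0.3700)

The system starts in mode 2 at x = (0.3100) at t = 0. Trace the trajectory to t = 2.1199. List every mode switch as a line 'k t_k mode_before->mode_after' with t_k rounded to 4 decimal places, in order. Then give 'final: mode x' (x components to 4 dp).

Mode 2: guard c·x = 0.9048 hit at Δt = 0.7165 (t = 0.7165), x⁻ = (0.9048) → reset → x⁺ = (0.4444), jump to mode 1
Mode 1: guard c·x = 0.1267 hit at Δt = 0.8008 (t = 1.5173), x⁻ = (-0.1267) → reset → x⁺ = (0.2247), jump to mode 2
Mode 2: flow for 0.6026 to horizon, guard not reached → x = (0.7917)

1 0.7165 2->1
2 1.5173 1->2
final: 2 0.7917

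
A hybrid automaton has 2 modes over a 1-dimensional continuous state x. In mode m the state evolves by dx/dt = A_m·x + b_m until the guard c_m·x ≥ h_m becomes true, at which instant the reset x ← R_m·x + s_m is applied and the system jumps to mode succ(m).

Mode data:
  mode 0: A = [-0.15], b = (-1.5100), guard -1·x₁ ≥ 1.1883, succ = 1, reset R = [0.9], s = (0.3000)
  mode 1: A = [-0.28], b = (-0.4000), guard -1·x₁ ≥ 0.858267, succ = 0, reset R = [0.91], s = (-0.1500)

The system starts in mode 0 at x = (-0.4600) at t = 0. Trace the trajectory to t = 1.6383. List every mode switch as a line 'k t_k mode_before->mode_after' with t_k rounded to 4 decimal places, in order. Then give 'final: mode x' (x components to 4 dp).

Mode 0: guard c·x = 1.1883 hit at Δt = 0.5256 (t = 0.5256), x⁻ = (-1.1883) → reset → x⁺ = (-0.7695), jump to mode 1
Mode 1: guard c·x = 0.8583 hit at Δt = 0.5168 (t = 1.0424), x⁻ = (-0.8583) → reset → x⁺ = (-0.9310), jump to mode 0
Mode 0: guard c·x = 1.1883 hit at Δt = 0.1904 (t = 1.2328), x⁻ = (-1.1883) → reset → x⁺ = (-0.7695), jump to mode 1
Mode 1: flow for 0.4055 to horizon, guard not reached → x = (-0.8402)

1 0.5256 0->1
2 1.0424 1->0
3 1.2328 0->1
final: 1 -0.8402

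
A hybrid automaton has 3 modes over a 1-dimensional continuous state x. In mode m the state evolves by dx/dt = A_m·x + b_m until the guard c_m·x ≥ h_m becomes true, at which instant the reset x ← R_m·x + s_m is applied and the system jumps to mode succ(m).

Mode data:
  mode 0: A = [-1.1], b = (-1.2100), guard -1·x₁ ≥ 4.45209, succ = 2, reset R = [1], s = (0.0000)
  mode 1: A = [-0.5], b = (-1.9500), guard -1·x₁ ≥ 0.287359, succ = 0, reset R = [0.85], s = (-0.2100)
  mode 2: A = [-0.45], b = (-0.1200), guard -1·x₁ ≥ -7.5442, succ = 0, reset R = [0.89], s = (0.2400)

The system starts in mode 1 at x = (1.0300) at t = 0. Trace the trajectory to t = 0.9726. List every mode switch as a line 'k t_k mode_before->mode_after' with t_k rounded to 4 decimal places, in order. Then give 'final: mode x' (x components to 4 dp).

1 0.6218 1->0
final: 0 -0.6610

Mode 1: guard c·x = 0.2874 hit at Δt = 0.6218 (t = 0.6218), x⁻ = (-0.2874) → reset → x⁺ = (-0.4543), jump to mode 0
Mode 0: flow for 0.3508 to horizon, guard not reached → x = (-0.6610)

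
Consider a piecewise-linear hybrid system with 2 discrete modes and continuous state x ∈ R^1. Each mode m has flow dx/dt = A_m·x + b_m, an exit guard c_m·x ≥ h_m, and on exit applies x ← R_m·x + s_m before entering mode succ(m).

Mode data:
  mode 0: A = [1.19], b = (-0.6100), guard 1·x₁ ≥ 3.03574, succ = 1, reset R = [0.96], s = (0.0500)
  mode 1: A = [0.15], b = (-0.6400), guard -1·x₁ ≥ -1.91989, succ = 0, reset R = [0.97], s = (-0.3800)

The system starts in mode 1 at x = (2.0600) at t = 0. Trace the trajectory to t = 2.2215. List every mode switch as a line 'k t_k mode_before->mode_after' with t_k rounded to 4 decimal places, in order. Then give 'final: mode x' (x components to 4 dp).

1 0.4104 1->0
2 1.2140 0->1
final: 1 2.7518

Mode 1: guard c·x = -1.9199 hit at Δt = 0.4104 (t = 0.4104), x⁻ = (1.9199) → reset → x⁺ = (1.4823), jump to mode 0
Mode 0: guard c·x = 3.0357 hit at Δt = 0.8036 (t = 1.2140), x⁻ = (3.0357) → reset → x⁺ = (2.9643), jump to mode 1
Mode 1: flow for 1.0075 to horizon, guard not reached → x = (2.7518)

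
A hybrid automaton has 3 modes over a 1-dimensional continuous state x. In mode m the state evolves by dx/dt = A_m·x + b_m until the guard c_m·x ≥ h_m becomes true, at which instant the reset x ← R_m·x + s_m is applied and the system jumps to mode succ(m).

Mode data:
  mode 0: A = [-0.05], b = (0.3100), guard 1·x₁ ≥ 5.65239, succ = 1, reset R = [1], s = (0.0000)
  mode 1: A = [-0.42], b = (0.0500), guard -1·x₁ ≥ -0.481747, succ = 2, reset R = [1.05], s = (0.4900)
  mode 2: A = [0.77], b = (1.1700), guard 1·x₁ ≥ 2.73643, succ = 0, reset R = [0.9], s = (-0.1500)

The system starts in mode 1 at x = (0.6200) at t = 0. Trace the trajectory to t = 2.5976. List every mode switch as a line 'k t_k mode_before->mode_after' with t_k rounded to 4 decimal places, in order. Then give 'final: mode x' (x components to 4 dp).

Mode 1: guard c·x = -0.4817 hit at Δt = 0.7689 (t = 0.7689), x⁻ = (0.4817) → reset → x⁺ = (0.9958), jump to mode 2
Mode 2: guard c·x = 2.7364 hit at Δt = 0.6830 (t = 1.4519), x⁻ = (2.7364) → reset → x⁺ = (2.3128), jump to mode 0
Mode 0: flow for 1.1457 to horizon, guard not reached → x = (2.5292)

1 0.7689 1->2
2 1.4519 2->0
final: 0 2.5292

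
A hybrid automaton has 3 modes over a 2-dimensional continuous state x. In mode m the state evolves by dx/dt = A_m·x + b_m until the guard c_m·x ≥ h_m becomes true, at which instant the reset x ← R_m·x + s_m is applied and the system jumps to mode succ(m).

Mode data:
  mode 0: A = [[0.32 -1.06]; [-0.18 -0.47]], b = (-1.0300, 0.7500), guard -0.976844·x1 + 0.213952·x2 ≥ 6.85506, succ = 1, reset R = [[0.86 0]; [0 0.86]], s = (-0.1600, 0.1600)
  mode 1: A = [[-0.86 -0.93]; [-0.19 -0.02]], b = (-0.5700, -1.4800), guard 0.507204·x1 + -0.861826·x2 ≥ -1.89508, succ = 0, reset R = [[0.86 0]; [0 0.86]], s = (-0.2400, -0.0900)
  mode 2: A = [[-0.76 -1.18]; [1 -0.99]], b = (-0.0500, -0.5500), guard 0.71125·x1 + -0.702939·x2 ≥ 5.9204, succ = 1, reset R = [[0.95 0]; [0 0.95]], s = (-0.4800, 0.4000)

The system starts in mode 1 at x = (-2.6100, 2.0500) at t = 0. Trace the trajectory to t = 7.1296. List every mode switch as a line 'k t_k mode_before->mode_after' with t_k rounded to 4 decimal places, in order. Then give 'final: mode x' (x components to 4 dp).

1 1.1739 1->0
2 2.3928 0->1
3 4.0041 1->0
4 5.1514 0->1
5 6.6392 1->0
final: 0 -4.0647 0.8663

Mode 1: guard c·x = -1.8951 hit at Δt = 1.1739 (t = 1.1739), x⁻ = (-2.3013, 0.8446) → reset → x⁺ = (-2.2191, 0.6363), jump to mode 0
Mode 0: guard c·x = 6.8551 hit at Δt = 1.2189 (t = 2.3928), x⁻ = (-6.6268, 1.7842) → reset → x⁺ = (-5.8590, 1.6944), jump to mode 1
Mode 1: guard c·x = -1.8951 hit at Δt = 1.6113 (t = 4.0041), x⁻ = (-2.8195, 0.5396) → reset → x⁺ = (-2.6647, 0.3740), jump to mode 0
Mode 0: guard c·x = 6.8551 hit at Δt = 1.1474 (t = 5.1514), x⁻ = (-6.6634, 1.6170) → reset → x⁺ = (-5.8905, 1.5506), jump to mode 1
Mode 1: guard c·x = -1.8951 hit at Δt = 1.4877 (t = 6.6392), x⁻ = (-2.8831, 0.5022) → reset → x⁺ = (-2.7194, 0.3419), jump to mode 0
Mode 0: flow for 0.4904 to horizon, guard not reached → x = (-4.0647, 0.8663)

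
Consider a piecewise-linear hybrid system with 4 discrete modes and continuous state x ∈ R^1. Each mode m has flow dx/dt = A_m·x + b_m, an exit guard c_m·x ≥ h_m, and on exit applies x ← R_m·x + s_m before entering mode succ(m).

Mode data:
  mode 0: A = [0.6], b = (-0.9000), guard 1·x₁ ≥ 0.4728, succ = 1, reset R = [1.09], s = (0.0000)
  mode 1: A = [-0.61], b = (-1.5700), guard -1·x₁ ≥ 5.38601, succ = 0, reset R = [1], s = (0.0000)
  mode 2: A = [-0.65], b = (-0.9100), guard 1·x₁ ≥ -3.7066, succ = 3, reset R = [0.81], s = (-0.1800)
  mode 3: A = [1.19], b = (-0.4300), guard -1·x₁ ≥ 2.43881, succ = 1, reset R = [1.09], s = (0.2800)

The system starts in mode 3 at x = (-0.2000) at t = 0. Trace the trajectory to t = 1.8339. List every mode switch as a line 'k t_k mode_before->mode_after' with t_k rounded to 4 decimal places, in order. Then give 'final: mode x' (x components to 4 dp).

Mode 3: guard c·x = 2.4388 hit at Δt = 1.3505 (t = 1.3505), x⁻ = (-2.4388) → reset → x⁺ = (-2.3783), jump to mode 1
Mode 1: flow for 0.4834 to horizon, guard not reached → x = (-2.4282)

1 1.3505 3->1
final: 1 -2.4282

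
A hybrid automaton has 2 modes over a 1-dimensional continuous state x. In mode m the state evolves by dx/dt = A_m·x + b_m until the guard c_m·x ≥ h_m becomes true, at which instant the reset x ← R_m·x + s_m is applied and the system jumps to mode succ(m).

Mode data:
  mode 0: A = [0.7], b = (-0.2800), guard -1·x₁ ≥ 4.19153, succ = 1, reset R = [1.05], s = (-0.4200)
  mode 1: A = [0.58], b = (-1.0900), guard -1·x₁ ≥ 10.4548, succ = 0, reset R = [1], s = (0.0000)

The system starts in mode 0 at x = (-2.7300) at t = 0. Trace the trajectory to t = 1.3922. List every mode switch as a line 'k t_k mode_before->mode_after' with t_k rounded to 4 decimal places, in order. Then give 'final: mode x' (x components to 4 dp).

Mode 0: guard c·x = 4.1915 hit at Δt = 0.5474 (t = 0.5474), x⁻ = (-4.1915) → reset → x⁺ = (-4.8211), jump to mode 1
Mode 1: flow for 0.8448 to horizon, guard not reached → x = (-9.0577)

1 0.5474 0->1
final: 1 -9.0577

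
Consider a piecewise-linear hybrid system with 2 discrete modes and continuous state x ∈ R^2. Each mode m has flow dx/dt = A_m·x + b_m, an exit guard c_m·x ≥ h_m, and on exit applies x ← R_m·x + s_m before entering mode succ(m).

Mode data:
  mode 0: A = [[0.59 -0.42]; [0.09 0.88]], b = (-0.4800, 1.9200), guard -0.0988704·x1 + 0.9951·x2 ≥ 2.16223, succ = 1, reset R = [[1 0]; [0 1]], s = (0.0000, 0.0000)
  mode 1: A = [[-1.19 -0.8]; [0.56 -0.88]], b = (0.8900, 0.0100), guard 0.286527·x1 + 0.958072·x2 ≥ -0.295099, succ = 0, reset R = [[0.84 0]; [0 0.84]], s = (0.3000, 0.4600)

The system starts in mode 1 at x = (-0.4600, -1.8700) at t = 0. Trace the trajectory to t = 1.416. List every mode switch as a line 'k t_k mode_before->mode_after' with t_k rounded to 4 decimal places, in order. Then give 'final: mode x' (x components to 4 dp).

Mode 1: guard c·x = -0.2951 hit at Δt = 1.0070 (t = 1.0070), x⁻ = (0.8792, -0.5710) → reset → x⁺ = (1.0385, -0.0196), jump to mode 0
Mode 0: flow for 0.4090 to horizon, guard not reached → x = (1.0178, 0.9633)

1 1.0070 1->0
final: 0 1.0178 0.9633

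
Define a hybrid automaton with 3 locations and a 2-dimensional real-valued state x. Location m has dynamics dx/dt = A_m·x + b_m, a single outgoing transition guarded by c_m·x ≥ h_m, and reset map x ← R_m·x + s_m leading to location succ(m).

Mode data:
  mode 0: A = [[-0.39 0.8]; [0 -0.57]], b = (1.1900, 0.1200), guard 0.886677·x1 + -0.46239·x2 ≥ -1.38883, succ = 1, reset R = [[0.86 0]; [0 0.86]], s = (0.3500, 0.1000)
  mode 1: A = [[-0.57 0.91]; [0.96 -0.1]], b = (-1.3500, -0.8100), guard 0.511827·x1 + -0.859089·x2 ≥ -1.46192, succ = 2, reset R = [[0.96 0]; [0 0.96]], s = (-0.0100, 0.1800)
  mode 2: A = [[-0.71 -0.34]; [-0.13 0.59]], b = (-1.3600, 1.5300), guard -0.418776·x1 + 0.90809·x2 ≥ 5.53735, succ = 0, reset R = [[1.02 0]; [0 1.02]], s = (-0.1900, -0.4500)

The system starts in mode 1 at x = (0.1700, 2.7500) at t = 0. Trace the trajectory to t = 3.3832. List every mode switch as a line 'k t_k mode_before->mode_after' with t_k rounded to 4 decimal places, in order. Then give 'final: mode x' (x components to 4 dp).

1 1.1319 1->2
2 1.9920 2->0
3 2.4125 0->1
final: 1 1.9453 3.8097

Mode 1: guard c·x = -1.4619 hit at Δt = 1.1319 (t = 1.1319), x⁻ = (0.7578, 2.1532) → reset → x⁺ = (0.7175, 2.2470), jump to mode 2
Mode 2: guard c·x = 5.5373 hit at Δt = 0.8601 (t = 1.9920), x⁻ = (-1.3336, 5.4828) → reset → x⁺ = (-1.5502, 5.1425), jump to mode 0
Mode 0: guard c·x = -1.3888 hit at Δt = 0.4205 (t = 2.4125), x⁻ = (0.5673, 4.0913) → reset → x⁺ = (0.8378, 3.6186), jump to mode 1
Mode 1: flow for 0.9707 to horizon, guard not reached → x = (1.9453, 3.8097)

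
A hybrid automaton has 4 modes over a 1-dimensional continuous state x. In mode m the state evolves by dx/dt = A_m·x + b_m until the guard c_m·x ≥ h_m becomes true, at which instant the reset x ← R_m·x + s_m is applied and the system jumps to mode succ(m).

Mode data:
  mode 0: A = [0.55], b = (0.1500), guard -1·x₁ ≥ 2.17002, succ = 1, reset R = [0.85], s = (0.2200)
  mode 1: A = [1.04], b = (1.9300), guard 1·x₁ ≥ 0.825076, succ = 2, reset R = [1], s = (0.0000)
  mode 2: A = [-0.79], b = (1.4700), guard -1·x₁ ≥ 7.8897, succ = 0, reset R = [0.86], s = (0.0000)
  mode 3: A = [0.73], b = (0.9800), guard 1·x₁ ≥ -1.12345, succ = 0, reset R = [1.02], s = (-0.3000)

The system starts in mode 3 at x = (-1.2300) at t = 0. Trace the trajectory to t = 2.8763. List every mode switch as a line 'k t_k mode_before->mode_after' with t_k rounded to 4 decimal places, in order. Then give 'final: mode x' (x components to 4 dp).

Mode 3: guard c·x = -1.1235 hit at Δt = 0.9130 (t = 0.9130), x⁻ = (-1.1235) → reset → x⁺ = (-1.4459), jump to mode 0
Mode 0: guard c·x = 2.1700 hit at Δt = 0.8740 (t = 1.7870), x⁻ = (-2.1700) → reset → x⁺ = (-1.6245), jump to mode 1
Mode 1: flow for 1.0893 to horizon, guard not reached → x = (-1.1378)

1 0.9130 3->0
2 1.7870 0->1
final: 1 -1.1378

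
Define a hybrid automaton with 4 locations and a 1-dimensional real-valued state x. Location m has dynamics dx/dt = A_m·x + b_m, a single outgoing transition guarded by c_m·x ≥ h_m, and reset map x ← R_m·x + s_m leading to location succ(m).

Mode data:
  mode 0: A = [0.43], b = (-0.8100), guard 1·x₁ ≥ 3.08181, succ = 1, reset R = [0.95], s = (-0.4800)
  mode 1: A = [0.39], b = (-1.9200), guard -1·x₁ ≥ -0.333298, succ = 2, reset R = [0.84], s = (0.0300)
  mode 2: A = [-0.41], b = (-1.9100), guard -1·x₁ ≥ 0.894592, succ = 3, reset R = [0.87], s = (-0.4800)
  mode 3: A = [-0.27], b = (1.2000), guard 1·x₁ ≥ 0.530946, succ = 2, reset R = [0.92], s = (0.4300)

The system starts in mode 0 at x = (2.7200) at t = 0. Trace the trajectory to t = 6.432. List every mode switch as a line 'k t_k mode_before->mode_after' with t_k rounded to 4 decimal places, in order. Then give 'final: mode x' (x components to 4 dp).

Mode 0: guard c·x = 3.0818 hit at Δt = 0.8361 (t = 0.8361), x⁻ = (3.0818) → reset → x⁺ = (2.4477), jump to mode 1
Mode 1: guard c·x = -0.3333 hit at Δt = 1.5832 (t = 2.4193), x⁻ = (0.3333) → reset → x⁺ = (0.3100), jump to mode 2
Mode 2: guard c·x = 0.8946 hit at Δt = 0.6772 (t = 3.0965), x⁻ = (-0.8946) → reset → x⁺ = (-1.2583), jump to mode 3
Mode 3: guard c·x = 0.5309 hit at Δt = 1.3945 (t = 4.4910), x⁻ = (0.5309) → reset → x⁺ = (0.9185), jump to mode 2
Mode 2: guard c·x = 0.8946 hit at Δt = 0.9590 (t = 5.4500), x⁻ = (-0.8946) → reset → x⁺ = (-1.2583), jump to mode 3
Mode 3: flow for 0.9820 to horizon, guard not reached → x = (0.0699)

1 0.8361 0->1
2 2.4193 1->2
3 3.0965 2->3
4 4.4910 3->2
5 5.4500 2->3
final: 3 0.0699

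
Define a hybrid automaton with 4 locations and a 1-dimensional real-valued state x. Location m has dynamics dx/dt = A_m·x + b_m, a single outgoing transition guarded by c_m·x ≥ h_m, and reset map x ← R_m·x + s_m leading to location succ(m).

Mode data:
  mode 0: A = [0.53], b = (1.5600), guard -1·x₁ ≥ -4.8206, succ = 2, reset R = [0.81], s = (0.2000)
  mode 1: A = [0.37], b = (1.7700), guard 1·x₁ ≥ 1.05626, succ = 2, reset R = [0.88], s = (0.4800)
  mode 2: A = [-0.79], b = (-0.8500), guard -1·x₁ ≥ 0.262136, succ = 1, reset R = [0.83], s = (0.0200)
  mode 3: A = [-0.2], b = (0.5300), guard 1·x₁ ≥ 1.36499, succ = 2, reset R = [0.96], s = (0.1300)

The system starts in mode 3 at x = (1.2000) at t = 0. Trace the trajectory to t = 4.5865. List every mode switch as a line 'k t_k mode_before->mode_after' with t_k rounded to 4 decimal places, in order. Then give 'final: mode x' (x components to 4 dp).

Mode 3: guard c·x = 1.3650 hit at Δt = 0.6040 (t = 0.6040), x⁻ = (1.3650) → reset → x⁺ = (1.4404), jump to mode 2
Mode 2: guard c·x = 0.2621 hit at Δt = 1.4289 (t = 2.0329), x⁻ = (-0.2621) → reset → x⁺ = (-0.1976), jump to mode 1
Mode 1: guard c·x = 1.0563 hit at Δt = 0.6532 (t = 2.6861), x⁻ = (1.0563) → reset → x⁺ = (1.4095), jump to mode 2
Mode 2: guard c·x = 0.2621 hit at Δt = 1.4133 (t = 4.0994), x⁻ = (-0.2621) → reset → x⁺ = (-0.1976), jump to mode 1
Mode 1: flow for 0.4871 to horizon, guard not reached → x = (0.7083)

1 0.6040 3->2
2 2.0329 2->1
3 2.6861 1->2
4 4.0994 2->1
final: 1 0.7083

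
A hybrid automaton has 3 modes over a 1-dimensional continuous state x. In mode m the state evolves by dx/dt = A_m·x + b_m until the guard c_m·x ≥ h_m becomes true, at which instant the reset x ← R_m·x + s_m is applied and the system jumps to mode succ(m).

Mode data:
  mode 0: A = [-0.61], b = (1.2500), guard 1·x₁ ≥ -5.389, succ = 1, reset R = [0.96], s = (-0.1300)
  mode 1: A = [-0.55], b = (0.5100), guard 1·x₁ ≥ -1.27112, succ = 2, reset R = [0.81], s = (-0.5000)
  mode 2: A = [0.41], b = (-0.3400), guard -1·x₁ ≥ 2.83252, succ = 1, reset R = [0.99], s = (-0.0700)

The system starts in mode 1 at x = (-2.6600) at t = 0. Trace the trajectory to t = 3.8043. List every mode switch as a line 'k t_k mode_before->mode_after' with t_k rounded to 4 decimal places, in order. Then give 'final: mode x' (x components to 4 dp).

Mode 1: guard c·x = -1.2711 hit at Δt = 0.8903 (t = 0.8903), x⁻ = (-1.2711) → reset → x⁺ = (-1.5296), jump to mode 2
Mode 2: guard c·x = 2.8325 hit at Δt = 1.0726 (t = 1.9629), x⁻ = (-2.8325) → reset → x⁺ = (-2.8742), jump to mode 1
Mode 1: guard c·x = -1.2711 hit at Δt = 0.9957 (t = 2.9586), x⁻ = (-1.2711) → reset → x⁺ = (-1.5296), jump to mode 2
Mode 2: flow for 0.8457 to horizon, guard not reached → x = (-2.5072)

1 0.8903 1->2
2 1.9629 2->1
3 2.9586 1->2
final: 2 -2.5072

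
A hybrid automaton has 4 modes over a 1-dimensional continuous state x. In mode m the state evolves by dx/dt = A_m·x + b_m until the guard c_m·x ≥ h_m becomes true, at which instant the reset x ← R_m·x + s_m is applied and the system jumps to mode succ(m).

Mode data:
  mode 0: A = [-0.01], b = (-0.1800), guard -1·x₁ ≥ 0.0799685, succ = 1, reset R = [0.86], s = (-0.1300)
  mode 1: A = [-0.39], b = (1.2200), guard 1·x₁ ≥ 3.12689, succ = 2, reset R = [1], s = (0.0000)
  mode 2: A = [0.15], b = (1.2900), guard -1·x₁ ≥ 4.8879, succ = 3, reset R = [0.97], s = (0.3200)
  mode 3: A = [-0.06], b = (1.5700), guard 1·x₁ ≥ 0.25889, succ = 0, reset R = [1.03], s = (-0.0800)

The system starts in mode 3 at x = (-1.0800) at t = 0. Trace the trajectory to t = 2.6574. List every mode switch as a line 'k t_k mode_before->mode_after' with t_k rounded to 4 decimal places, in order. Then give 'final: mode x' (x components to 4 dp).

1 0.8398 3->0
2 2.3167 0->1
final: 1 0.2152

Mode 3: guard c·x = 0.2589 hit at Δt = 0.8398 (t = 0.8398), x⁻ = (0.2589) → reset → x⁺ = (0.1867), jump to mode 0
Mode 0: guard c·x = 0.0800 hit at Δt = 1.4769 (t = 2.3167), x⁻ = (-0.0800) → reset → x⁺ = (-0.1988), jump to mode 1
Mode 1: flow for 0.3407 to horizon, guard not reached → x = (0.2152)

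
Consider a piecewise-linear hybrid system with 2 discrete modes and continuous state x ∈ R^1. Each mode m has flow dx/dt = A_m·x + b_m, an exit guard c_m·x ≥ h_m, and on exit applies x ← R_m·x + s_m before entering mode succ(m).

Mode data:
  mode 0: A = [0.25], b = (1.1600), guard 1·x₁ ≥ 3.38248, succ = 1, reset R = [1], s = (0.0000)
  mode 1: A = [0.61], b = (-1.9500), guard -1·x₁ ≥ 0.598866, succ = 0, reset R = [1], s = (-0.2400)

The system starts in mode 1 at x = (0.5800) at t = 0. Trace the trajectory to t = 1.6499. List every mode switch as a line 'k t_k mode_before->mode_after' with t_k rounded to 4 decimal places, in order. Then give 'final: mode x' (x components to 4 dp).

1 0.6097 1->0
final: 0 0.2901

Mode 1: guard c·x = 0.5989 hit at Δt = 0.6097 (t = 0.6097), x⁻ = (-0.5989) → reset → x⁺ = (-0.8389), jump to mode 0
Mode 0: flow for 1.0402 to horizon, guard not reached → x = (0.2901)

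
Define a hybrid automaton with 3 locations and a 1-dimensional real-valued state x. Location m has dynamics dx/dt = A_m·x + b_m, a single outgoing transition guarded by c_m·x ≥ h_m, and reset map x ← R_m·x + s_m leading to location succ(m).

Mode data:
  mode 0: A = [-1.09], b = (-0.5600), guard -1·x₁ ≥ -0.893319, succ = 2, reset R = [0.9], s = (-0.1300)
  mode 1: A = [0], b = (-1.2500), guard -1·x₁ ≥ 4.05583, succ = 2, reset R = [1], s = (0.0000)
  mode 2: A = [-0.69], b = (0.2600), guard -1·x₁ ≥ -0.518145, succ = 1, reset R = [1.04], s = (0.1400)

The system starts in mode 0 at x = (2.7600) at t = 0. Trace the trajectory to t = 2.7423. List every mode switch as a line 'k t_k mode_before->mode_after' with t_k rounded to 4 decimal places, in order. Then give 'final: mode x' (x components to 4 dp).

Mode 0: guard c·x = -0.8933 hit at Δt = 0.7747 (t = 0.7747), x⁻ = (0.8933) → reset → x⁺ = (0.6740), jump to mode 2
Mode 2: guard c·x = -0.5181 hit at Δt = 1.0771 (t = 1.8518), x⁻ = (0.5181) → reset → x⁺ = (0.6789), jump to mode 1
Mode 1: flow for 0.8905 to horizon, guard not reached → x = (-0.4343)

1 0.7747 0->2
2 1.8518 2->1
final: 1 -0.4343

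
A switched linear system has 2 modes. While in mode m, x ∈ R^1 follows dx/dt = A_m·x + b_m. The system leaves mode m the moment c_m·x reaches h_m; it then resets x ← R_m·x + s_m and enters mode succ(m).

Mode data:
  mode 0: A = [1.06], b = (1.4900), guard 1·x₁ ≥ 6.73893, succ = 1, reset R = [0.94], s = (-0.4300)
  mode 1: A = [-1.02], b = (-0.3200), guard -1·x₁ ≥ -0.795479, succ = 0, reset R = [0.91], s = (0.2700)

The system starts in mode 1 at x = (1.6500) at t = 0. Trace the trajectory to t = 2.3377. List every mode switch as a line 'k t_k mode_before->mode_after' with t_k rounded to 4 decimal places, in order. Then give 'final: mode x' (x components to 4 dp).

1 0.5600 1->0
2 1.7129 0->1
final: 1 2.9740

Mode 1: guard c·x = -0.7955 hit at Δt = 0.5600 (t = 0.5600), x⁻ = (0.7955) → reset → x⁺ = (0.9939), jump to mode 0
Mode 0: guard c·x = 6.7389 hit at Δt = 1.1529 (t = 1.7129), x⁻ = (6.7389) → reset → x⁺ = (5.9046), jump to mode 1
Mode 1: flow for 0.6248 to horizon, guard not reached → x = (2.9740)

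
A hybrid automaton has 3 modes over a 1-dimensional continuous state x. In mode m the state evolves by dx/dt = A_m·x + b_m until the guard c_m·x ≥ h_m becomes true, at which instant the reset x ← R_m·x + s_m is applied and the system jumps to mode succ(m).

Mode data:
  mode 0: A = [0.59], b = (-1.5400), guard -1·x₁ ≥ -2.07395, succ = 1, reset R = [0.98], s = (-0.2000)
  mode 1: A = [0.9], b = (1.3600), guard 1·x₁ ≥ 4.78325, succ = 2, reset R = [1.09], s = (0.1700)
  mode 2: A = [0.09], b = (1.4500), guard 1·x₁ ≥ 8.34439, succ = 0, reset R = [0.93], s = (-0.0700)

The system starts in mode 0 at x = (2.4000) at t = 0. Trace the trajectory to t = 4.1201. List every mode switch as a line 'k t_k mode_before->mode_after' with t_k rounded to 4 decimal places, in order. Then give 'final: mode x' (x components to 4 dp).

1 1.5875 0->1
2 2.2904 1->2
3 3.7242 2->0
final: 0 9.0269

Mode 0: guard c·x = -2.0739 hit at Δt = 1.5875 (t = 1.5875), x⁻ = (2.0739) → reset → x⁺ = (1.8325), jump to mode 1
Mode 1: guard c·x = 4.7832 hit at Δt = 0.7029 (t = 2.2904), x⁻ = (4.7833) → reset → x⁺ = (5.3837), jump to mode 2
Mode 2: guard c·x = 8.3444 hit at Δt = 1.4338 (t = 3.7242), x⁻ = (8.3444) → reset → x⁺ = (7.6903), jump to mode 0
Mode 0: flow for 0.3959 to horizon, guard not reached → x = (9.0269)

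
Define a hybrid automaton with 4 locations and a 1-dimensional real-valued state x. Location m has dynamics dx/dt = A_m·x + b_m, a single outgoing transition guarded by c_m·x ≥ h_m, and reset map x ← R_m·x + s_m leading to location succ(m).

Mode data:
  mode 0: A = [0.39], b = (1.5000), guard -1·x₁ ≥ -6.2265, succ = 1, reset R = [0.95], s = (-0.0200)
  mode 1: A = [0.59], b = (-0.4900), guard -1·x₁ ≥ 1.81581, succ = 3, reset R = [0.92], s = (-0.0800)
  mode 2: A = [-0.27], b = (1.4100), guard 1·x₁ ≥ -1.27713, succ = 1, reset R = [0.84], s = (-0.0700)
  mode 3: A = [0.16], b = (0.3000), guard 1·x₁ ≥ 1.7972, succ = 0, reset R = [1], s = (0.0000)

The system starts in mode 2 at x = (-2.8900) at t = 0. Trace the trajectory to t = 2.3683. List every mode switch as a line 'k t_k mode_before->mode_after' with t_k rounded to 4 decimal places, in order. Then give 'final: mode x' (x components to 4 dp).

Mode 2: guard c·x = -1.2771 hit at Δt = 0.8210 (t = 0.8210), x⁻ = (-1.2771) → reset → x⁺ = (-1.1428), jump to mode 1
Mode 1: guard c·x = 1.8158 hit at Δt = 0.4974 (t = 1.3184), x⁻ = (-1.8158) → reset → x⁺ = (-1.7505), jump to mode 3
Mode 3: flow for 1.0499 to horizon, guard not reached → x = (-1.7278)

1 0.8210 2->1
2 1.3184 1->3
final: 3 -1.7278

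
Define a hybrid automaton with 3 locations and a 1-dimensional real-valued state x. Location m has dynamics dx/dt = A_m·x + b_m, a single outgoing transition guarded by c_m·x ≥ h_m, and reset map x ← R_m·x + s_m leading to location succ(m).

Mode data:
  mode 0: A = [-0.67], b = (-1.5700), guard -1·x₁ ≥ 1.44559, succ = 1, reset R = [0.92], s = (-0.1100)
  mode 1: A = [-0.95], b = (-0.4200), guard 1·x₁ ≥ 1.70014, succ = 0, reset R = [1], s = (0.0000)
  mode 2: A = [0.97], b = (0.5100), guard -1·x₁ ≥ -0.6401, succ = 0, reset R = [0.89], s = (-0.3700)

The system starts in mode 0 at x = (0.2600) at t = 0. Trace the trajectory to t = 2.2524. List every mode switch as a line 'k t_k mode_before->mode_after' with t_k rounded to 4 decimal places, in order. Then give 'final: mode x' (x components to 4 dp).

Mode 0: guard c·x = 1.4456 hit at Δt = 1.5891 (t = 1.5891), x⁻ = (-1.4456) → reset → x⁺ = (-1.4399), jump to mode 1
Mode 1: flow for 0.6633 to horizon, guard not reached → x = (-0.9735)

1 1.5891 0->1
final: 1 -0.9735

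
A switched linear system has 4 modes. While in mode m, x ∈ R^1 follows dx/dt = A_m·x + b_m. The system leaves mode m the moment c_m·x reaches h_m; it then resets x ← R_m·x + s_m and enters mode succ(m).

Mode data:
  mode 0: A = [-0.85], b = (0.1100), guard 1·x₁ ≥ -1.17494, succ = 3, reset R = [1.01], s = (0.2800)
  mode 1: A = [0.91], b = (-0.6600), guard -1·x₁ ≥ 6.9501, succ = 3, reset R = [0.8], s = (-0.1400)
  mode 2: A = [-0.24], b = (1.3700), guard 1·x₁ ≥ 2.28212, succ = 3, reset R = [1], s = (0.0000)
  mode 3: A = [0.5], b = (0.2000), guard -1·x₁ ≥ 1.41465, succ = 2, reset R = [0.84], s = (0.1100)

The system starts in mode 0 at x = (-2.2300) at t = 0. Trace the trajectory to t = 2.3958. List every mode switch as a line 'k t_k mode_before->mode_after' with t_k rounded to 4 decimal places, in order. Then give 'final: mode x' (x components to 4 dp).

Mode 0: guard c·x = -1.1749 hit at Δt = 0.6973 (t = 0.6973), x⁻ = (-1.1749) → reset → x⁺ = (-0.9067), jump to mode 3
Mode 3: guard c·x = 1.4146 hit at Δt = 1.3888 (t = 2.0861), x⁻ = (-1.4146) → reset → x⁺ = (-1.0783), jump to mode 2
Mode 2: flow for 0.3097 to horizon, guard not reached → x = (-0.5922)

1 0.6973 0->3
2 2.0861 3->2
final: 2 -0.5922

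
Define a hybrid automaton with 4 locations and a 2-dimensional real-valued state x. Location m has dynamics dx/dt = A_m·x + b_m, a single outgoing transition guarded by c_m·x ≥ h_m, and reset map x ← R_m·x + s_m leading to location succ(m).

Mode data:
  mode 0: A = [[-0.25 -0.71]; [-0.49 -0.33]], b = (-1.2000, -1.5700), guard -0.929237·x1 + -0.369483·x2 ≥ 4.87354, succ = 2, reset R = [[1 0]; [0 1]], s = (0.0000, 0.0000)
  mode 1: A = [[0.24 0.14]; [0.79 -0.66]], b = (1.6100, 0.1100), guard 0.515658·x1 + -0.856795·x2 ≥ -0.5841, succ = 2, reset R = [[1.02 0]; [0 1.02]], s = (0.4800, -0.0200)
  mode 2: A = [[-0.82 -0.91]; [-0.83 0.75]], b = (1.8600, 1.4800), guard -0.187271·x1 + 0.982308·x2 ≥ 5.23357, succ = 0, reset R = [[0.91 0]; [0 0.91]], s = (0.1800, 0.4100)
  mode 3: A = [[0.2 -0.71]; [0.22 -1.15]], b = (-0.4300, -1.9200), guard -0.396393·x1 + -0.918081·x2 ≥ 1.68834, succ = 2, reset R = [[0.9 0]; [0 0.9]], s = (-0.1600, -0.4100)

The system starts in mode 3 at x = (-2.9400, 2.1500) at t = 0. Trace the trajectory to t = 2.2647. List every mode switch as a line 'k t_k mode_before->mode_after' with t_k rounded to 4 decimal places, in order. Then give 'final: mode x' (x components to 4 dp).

1 0.6031 3->2
2 1.7597 2->0
final: 0 -3.2884 4.0174

Mode 3: guard c·x = 1.6883 hit at Δt = 0.6031 (t = 0.6031), x⁻ = (-4.0144, -0.1057) → reset → x⁺ = (-3.7729, -0.5052), jump to mode 2
Mode 2: guard c·x = 5.2336 hit at Δt = 1.1566 (t = 1.7597), x⁻ = (-1.7292, 4.9982) → reset → x⁺ = (-1.3935, 4.9583), jump to mode 0
Mode 0: flow for 0.5050 to horizon, guard not reached → x = (-3.2884, 4.0174)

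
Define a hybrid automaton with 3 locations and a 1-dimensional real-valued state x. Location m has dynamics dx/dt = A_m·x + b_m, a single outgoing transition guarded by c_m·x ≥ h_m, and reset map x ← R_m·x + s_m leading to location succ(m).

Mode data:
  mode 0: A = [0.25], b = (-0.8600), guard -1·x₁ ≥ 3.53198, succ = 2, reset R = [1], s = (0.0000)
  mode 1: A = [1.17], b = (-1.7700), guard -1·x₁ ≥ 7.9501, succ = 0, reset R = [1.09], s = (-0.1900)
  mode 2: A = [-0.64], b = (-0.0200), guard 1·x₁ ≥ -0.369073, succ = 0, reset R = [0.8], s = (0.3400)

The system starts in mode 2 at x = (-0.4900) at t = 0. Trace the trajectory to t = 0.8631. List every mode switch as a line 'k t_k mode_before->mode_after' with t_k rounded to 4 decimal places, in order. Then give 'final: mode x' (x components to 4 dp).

Mode 2: guard c·x = -0.3691 hit at Δt = 0.4781 (t = 0.4781), x⁻ = (-0.3691) → reset → x⁺ = (0.0447), jump to mode 0
Mode 0: flow for 0.3850 to horizon, guard not reached → x = (-0.2983)

1 0.4781 2->0
final: 0 -0.2983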